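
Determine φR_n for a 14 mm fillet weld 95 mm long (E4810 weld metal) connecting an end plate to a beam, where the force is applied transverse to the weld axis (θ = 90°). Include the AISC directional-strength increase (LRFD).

E48XX → F_EXX = 480 MPa.
t_e = 0.707 × 14 = 9.898 mm; A_we = 9.898 × 95 = 940.3 mm².
Directional factor: 1.0 + 0.5 sin^1.5(90°) = 1.5.
F_nw = 0.6 × 480 × 1.5 = 432 MPa.
φR_n = 0.75 × 432 × 940.3 × 10⁻³ = 304.7 kN.

φR_n ≈ 305 kN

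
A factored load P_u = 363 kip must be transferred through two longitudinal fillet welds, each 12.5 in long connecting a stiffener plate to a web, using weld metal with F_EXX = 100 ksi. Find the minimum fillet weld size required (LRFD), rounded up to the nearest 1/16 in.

w = 1/2 in

Total weld length L = 25 in.
Required throat t_e = P_u / (φ × 0.6 F_EXX × L) = 363 / (0.75 × 0.6 × 100 × 25) = 0.3227 in.
Required leg w = t_e / 0.707 = 0.4564 in → use 1/2 in.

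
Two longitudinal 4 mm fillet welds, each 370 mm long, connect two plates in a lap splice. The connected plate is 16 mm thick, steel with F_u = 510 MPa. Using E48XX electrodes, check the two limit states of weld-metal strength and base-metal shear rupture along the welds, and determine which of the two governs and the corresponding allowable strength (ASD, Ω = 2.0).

R_n/Ω ≈ 301 kN (weld metal governs)

E48XX → F_EXX = 480 MPa.
t_e = 0.707 × 4 = 2.828 mm; L = 740 mm.
Weld metal: R_n/Ω = (1/2.0) × 0.6 × 480 × 2.828 × 740 × 10⁻³ = 301.4 kN.
Base metal (shear rupture): R_n/Ω = (1/2.0) × 0.6 × 510 × 16 × 740 × 10⁻³ = 1812 kN.
Governing: weld metal.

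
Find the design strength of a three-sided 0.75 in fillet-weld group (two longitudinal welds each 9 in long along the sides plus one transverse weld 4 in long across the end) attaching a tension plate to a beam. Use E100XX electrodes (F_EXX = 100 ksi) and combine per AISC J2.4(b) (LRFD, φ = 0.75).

t_e = 0.707 × 0.75 = 0.5302 in.
R_nwl = 0.6 × 100 × 0.5302 × 18 = 572.7 kip (longitudinal, 2 welds).
R_nwt = 0.6 × 100 × 0.5302 × 4 = 127.3 kip (transverse, base value).
(i) R_nwl + R_nwt = 699.9 kip; (ii) 0.85 R_nwl + 1.5 R_nwt = 677.7 kip.
R_n = max = 699.9 kip [governs: (i)]; φR_n = 524.9 kip.

φR_n ≈ 525 kip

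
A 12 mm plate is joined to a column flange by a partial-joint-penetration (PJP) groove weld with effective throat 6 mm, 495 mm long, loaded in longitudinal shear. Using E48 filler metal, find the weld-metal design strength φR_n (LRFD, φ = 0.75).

φR_n ≈ 642 kN

E48XX → F_EXX = 480 MPa.
Effective throat (given) t_e = 6 mm.
A_we = 6 × 495 = 2970 mm².
F_nw = 0.6 F_EXX = 288 MPa.
φR_n = 0.75 × 288 × 2970 × 10⁻³ = 641.5 kN.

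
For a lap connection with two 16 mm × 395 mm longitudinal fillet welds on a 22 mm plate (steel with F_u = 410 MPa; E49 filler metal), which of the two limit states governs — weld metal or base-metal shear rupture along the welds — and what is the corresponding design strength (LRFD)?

E49XX → F_EXX = 490 MPa.
t_e = 0.707 × 16 = 11.31 mm; L = 790 mm.
Weld metal: φR_n = 0.75 × 0.6 × 490 × 11.31 × 790 × 10⁻³ = 1970 kN.
Base metal (shear rupture): φR_n = 0.75 × 0.6 × 410 × 22 × 790 × 10⁻³ = 3207 kN.
Governing: weld metal.

φR_n ≈ 1970 kN (weld metal governs)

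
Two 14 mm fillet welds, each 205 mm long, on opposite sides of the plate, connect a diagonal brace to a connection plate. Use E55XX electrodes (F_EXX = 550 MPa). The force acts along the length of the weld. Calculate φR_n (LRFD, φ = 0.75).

φR_n ≈ 1000 kN

Effective throat t_e = 0.707 × 14 = 9.898 mm.
Total length L = 410 mm; A_we = 9.898 × 410 = 4058 mm².
F_nw = 0.6 F_EXX = 0.6 × 550 = 330 MPa.
φR_n = 0.75 × 330 × 4058 × 10⁻³ = 1004 kN.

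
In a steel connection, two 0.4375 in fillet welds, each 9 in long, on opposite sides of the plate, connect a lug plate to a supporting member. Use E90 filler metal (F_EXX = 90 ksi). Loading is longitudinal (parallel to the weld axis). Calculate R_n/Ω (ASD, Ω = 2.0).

Effective throat t_e = 0.707 × 0.4375 = 0.3093 in.
Total length L = 18 in; A_we = 0.3093 × 18 = 5.568 in².
F_nw = 0.6 F_EXX = 0.6 × 90 = 54 ksi.
R_n = 54 × 5.568 = 300.7 kip; R_n/Ω = 300.7/2.0 = 150.3 kip.

R_n/Ω ≈ 150 kip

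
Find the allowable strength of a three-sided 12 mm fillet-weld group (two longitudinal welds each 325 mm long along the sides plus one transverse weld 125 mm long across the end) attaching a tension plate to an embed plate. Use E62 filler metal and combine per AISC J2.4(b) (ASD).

R_n/Ω ≈ 1220 kN

E62XX → F_EXX = 620 MPa.
t_e = 0.707 × 12 = 8.484 mm.
R_nwl = 0.6 × 620 × 8.484 × 650 × 10⁻³ = 2051 kN (longitudinal, 2 welds).
R_nwt = 0.6 × 620 × 8.484 × 125 × 10⁻³ = 394.5 kN (transverse, base value).
(i) R_nwl + R_nwt = 2446 kN; (ii) 0.85 R_nwl + 1.5 R_nwt = 2335 kN.
R_n = max = 2446 kN [governs: (i)]; R_n/Ω = 1223 kN.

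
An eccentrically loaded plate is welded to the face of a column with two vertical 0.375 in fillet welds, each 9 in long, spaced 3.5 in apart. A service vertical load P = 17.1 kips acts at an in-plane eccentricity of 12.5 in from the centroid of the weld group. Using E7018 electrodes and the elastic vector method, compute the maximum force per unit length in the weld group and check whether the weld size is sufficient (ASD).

E70XX → F_EXX = 70 ksi.
Total weld length L_w = 18 in. Treat welds as unit-width lines.
Polar moment about centroid: J = 2[d³/12 + d(b/2)²] = 2[9³/12 + 9×1.75²] = 176.6 in³.
Direct shear f_v = P/L_w = 17.1 / 18 = 0.95 kip/in (vertical).
Torsion M = P·e = 17.1 × 12.5 = 213.75 kip·in.
Critical point at (x, y) = (1.75, 4.5) from centroid. f_tx = M·y/J = 5.446 kip/in; f_ty = M·x/J = 2.118 kip/in.
Resultant f_max = √[f_tx² + (f_v + f_ty)²] = √[5.446² + (0.95 + 2.118)²] = 6.251 kip/in.
Capacity per unit length: r_n/Ω = (1/2.0) × 0.6 × 70 × (0.707 × 0.375) = 5.568 kip/in.
6.251 > 5.568 → NOT adequate.

f_max ≈ 6.25 kip/in; NOT adequate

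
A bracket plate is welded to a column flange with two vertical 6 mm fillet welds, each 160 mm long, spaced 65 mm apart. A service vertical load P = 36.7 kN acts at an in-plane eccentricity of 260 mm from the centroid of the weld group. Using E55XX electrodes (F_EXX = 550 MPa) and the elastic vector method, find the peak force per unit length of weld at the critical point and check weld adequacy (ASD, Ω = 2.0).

f_max ≈ 857 N/mm; NOT adequate

Total weld length L_w = 320 mm. Treat welds as unit-width lines.
Polar moment about centroid: J = 2[d³/12 + d(b/2)²] = 2[160³/12 + 160×32.5²] = 1021000 mm³.
Direct shear f_v = P/L_w = 36.7×10³ / 320 = 114.7 N/mm (vertical).
Torsion M = P·e = 36.7×10³ × 260 = 9542000 N·mm.
Critical point at (x, y) = (32.5, 80) from centroid. f_tx = M·y/J = 747.9 N/mm; f_ty = M·x/J = 303.8 N/mm.
Resultant f_max = √[f_tx² + (f_v + f_ty)²] = √[747.9² + (114.7 + 303.8)²] = 857 N/mm.
Capacity per unit length: r_n/Ω = (1/2.0) × 0.6 × 550 × (0.707 × 6) = 699.9 N/mm.
857 > 699.9 → NOT adequate.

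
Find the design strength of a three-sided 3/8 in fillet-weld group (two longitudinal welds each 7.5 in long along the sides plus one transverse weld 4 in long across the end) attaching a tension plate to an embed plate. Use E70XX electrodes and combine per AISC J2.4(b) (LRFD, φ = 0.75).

φR_n ≈ 159 kip

E70XX → F_EXX = 70 ksi.
t_e = 0.707 × 0.375 = 0.2651 in.
R_nwl = 0.6 × 70 × 0.2651 × 15 = 167 kip (longitudinal, 2 welds).
R_nwt = 0.6 × 70 × 0.2651 × 4 = 44.54 kip (transverse, base value).
(i) R_nwl + R_nwt = 211.6 kip; (ii) 0.85 R_nwl + 1.5 R_nwt = 208.8 kip.
R_n = max = 211.6 kip [governs: (i)]; φR_n = 158.7 kip.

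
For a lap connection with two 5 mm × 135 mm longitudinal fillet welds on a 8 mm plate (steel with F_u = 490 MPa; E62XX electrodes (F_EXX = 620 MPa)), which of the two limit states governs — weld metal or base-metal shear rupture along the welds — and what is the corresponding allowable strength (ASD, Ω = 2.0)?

R_n/Ω ≈ 178 kN (weld metal governs)

t_e = 0.707 × 5 = 3.535 mm; L = 270 mm.
Weld metal: R_n/Ω = (1/2.0) × 0.6 × 620 × 3.535 × 270 × 10⁻³ = 177.5 kN.
Base metal (shear rupture): R_n/Ω = (1/2.0) × 0.6 × 490 × 8 × 270 × 10⁻³ = 317.5 kN.
Governing: weld metal.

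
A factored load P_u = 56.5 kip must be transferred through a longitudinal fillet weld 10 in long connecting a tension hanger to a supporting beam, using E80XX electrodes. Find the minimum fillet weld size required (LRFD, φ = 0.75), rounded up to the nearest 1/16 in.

E80XX → F_EXX = 80 ksi.
Total weld length L = 10 in.
Required throat t_e = P_u / (φ × 0.6 F_EXX × L) = 56.5 / (0.75 × 0.6 × 80 × 10) = 0.1569 in.
Required leg w = t_e / 0.707 = 0.222 in → use 1/4 in.

w = 1/4 in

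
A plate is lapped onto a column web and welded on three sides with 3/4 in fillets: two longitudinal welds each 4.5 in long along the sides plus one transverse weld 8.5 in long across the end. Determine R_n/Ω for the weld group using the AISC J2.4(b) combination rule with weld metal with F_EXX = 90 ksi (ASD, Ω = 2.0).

R_n/Ω ≈ 292 kip

t_e = 0.707 × 0.75 = 0.5302 in.
R_nwl = 0.6 × 90 × 0.5302 × 9 = 257.7 kip (longitudinal, 2 welds).
R_nwt = 0.6 × 90 × 0.5302 × 8.5 = 243.4 kip (transverse, base value).
(i) R_nwl + R_nwt = 501.1 kip; (ii) 0.85 R_nwl + 1.5 R_nwt = 584.1 kip.
R_n = max = 584.1 kip [governs: (ii)]; R_n/Ω = 292.1 kip.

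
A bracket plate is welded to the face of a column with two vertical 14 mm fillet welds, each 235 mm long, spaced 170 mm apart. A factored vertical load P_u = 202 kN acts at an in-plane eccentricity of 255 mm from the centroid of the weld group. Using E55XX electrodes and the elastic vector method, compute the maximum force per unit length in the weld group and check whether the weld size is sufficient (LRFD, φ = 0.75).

E55XX → F_EXX = 550 MPa.
Total weld length L_w = 470 mm. Treat welds as unit-width lines.
Polar moment about centroid: J = 2[d³/12 + d(b/2)²] = 2[235³/12 + 235×85²] = 5559000 mm³.
Direct shear f_v = P/L_w = 202×10³ / 470 = 429.8 N/mm (vertical).
Torsion M = P·e = 202×10³ × 255 = 51510000 N·mm.
Critical point at (x, y) = (85, 117.5) from centroid. f_tx = M·y/J = 1089 N/mm; f_ty = M·x/J = 787.7 N/mm.
Resultant f_max = √[f_tx² + (f_v + f_ty)²] = √[1089² + (429.8 + 787.7)²] = 1633 N/mm.
Capacity per unit length: φr_n = 0.75 × 0.6 × 550 × (0.707 × 14) = 2450 N/mm.
1633 ≤ 2450 → adequate.

f_max ≈ 1630 N/mm; adequate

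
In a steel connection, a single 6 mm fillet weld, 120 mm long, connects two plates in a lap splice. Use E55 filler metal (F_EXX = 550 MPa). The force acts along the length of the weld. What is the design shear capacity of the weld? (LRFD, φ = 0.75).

Effective throat t_e = 0.707 × 6 = 4.242 mm.
Total length L = 120 mm; A_we = 4.242 × 120 = 509 mm².
F_nw = 0.6 F_EXX = 0.6 × 550 = 330 MPa.
φR_n = 0.75 × 330 × 509 × 10⁻³ = 126 kN.

φR_n ≈ 126 kN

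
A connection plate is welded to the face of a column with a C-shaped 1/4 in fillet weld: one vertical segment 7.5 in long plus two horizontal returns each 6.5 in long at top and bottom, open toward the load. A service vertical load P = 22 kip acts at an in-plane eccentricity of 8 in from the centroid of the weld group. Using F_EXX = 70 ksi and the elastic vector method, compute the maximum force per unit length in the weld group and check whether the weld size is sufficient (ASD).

f_max ≈ 4.14 kip/in; NOT adequate

Total weld length L_w = 20.5 in. Treat welds as unit-width lines.
Centroid: x̄ = 2×6.5×3.25 / 20.5 = 2.061 in from the vertical weld.
Polar moment about centroid: J = I_x + I_y = [7.5³/12 + 2×6.5×3.75²] + [7.5×2.061² + 2(6.5³/12 + 6.5×1.189²)] = 314 in³.
Direct shear f_v = P/L_w = 22 / 20.5 = 1.073 kip/in (vertical).
Torsion M = P·e = 22 × 8 = 176 kip·in.
Critical point at (x, y) = (4.439, 3.75) from centroid. f_tx = M·y/J = 2.102 kip/in; f_ty = M·x/J = 2.488 kip/in.
Resultant f_max = √[f_tx² + (f_v + f_ty)²] = √[2.102² + (1.073 + 2.488)²] = 4.136 kip/in.
Capacity per unit length: r_n/Ω = (1/2.0) × 0.6 × 70 × (0.707 × 0.25) = 3.712 kip/in.
4.136 > 3.712 → NOT adequate.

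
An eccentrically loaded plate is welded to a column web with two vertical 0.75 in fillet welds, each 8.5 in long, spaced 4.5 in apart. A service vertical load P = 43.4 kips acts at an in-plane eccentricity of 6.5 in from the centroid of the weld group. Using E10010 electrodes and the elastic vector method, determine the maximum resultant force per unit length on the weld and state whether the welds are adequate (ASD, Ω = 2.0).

E100XX → F_EXX = 100 ksi.
Total weld length L_w = 17 in. Treat welds as unit-width lines.
Polar moment about centroid: J = 2[d³/12 + d(b/2)²] = 2[8.5³/12 + 8.5×2.25²] = 188.4 in³.
Direct shear f_v = P/L_w = 43.4 / 17 = 2.553 kip/in (vertical).
Torsion M = P·e = 43.4 × 6.5 = 282.1 kip·in.
Critical point at (x, y) = (2.25, 4.25) from centroid. f_tx = M·y/J = 6.363 kip/in; f_ty = M·x/J = 3.369 kip/in.
Resultant f_max = √[f_tx² + (f_v + f_ty)²] = √[6.363² + (2.553 + 3.369)²] = 8.692 kip/in.
Capacity per unit length: r_n/Ω = (1/2.0) × 0.6 × 100 × (0.707 × 0.75) = 15.91 kip/in.
8.692 ≤ 15.91 → adequate.

f_max ≈ 8.69 kip/in; adequate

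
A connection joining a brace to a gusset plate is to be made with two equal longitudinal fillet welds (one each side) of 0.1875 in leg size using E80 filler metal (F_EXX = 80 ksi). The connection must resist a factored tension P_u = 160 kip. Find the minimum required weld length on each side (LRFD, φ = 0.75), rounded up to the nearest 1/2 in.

L = 17 in on each side

Throat t_e = 0.707 × 0.1875 = 0.1326 in.
φr_n = 0.75 × 0.6 × 80 × 0.1326 = 4.772 kip/in.
L_req = P_u / φr_n = 160 / 4.772 = 33.53 in total.
Per side: 33.53 / 2 = 16.76 in.
Round up → use L = 17 in on each side.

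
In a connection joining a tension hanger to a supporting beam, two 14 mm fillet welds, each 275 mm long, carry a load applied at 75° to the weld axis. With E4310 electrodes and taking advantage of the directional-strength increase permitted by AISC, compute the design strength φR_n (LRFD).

E43XX → F_EXX = 430 MPa.
t_e = 0.707 × 14 = 9.898 mm; A_we = 9.898 × 550 = 5444 mm².
Directional factor: 1.0 + 0.5 sin^1.5(75°) = 1.475.
F_nw = 0.6 × 430 × 1.475 = 380.5 MPa.
φR_n = 0.75 × 380.5 × 5444 × 10⁻³ = 1553 kN.

φR_n ≈ 1550 kN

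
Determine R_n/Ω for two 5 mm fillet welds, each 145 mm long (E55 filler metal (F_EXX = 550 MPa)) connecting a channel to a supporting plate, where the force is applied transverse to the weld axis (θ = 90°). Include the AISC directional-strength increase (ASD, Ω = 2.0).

t_e = 0.707 × 5 = 3.535 mm; A_we = 3.535 × 290 = 1025 mm².
Directional factor: 1.0 + 0.5 sin^1.5(90°) = 1.5.
F_nw = 0.6 × 550 × 1.5 = 495 MPa.
R_n/Ω = (495 × 1025) / 2.0 × 10⁻³ = 253.7 kN.

R_n/Ω ≈ 254 kN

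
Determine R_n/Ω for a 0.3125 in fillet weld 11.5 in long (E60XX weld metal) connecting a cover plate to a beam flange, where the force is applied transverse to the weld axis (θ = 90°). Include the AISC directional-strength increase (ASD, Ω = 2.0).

E60XX → F_EXX = 60 ksi.
t_e = 0.707 × 0.3125 = 0.2209 in; A_we = 0.2209 × 11.5 = 2.541 in².
Directional factor: 1.0 + 0.5 sin^1.5(90°) = 1.5.
F_nw = 0.6 × 60 × 1.5 = 54 ksi.
R_n/Ω = (54 × 2.541) / 2.0 = 68.6 kip.

R_n/Ω ≈ 68.6 kip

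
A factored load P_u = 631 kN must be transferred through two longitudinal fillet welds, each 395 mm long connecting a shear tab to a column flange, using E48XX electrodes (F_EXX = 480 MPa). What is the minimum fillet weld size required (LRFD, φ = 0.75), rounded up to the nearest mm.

w = 6 mm

Total weld length L = 790 mm.
Required throat t_e = P_u / (φ × 0.6 F_EXX × L) = 631 / (0.75 × 0.6 × 480 × 790 × 10⁻³) = 3.698 mm.
Required leg w = t_e / 0.707 = 5.23 mm → use 6 mm.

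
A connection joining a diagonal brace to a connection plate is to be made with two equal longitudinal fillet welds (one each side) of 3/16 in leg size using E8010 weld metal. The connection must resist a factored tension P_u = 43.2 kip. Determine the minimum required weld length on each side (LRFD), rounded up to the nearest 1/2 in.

L = 5 in on each side

E80XX → F_EXX = 80 ksi.
Throat t_e = 0.707 × 0.1875 = 0.1326 in.
φr_n = 0.75 × 0.6 × 80 × 0.1326 = 4.772 kip/in.
L_req = P_u / φr_n = 43.2 / 4.772 = 9.052 in total.
Per side: 9.052 / 2 = 4.526 in.
Round up → use L = 5 in on each side.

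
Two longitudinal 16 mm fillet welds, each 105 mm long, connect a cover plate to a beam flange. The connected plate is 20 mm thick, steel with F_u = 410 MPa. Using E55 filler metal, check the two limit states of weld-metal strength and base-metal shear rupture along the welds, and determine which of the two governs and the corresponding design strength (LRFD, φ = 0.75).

φR_n ≈ 588 kN (weld metal governs)

E55XX → F_EXX = 550 MPa.
t_e = 0.707 × 16 = 11.31 mm; L = 210 mm.
Weld metal: φR_n = 0.75 × 0.6 × 550 × 11.31 × 210 × 10⁻³ = 587.9 kN.
Base metal (shear rupture): φR_n = 0.75 × 0.6 × 410 × 20 × 210 × 10⁻³ = 774.9 kN.
Governing: weld metal.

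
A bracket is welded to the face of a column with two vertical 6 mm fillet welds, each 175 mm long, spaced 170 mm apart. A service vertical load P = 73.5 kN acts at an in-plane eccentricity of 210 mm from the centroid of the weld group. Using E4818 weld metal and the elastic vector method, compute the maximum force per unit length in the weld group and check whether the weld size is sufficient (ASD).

E48XX → F_EXX = 480 MPa.
Total weld length L_w = 350 mm. Treat welds as unit-width lines.
Polar moment about centroid: J = 2[d³/12 + d(b/2)²] = 2[175³/12 + 175×85²] = 3422000 mm³.
Direct shear f_v = P/L_w = 73.5×10³ / 350 = 210 N/mm (vertical).
Torsion M = P·e = 73.5×10³ × 210 = 15435000 N·mm.
Critical point at (x, y) = (85, 87.5) from centroid. f_tx = M·y/J = 394.7 N/mm; f_ty = M·x/J = 383.4 N/mm.
Resultant f_max = √[f_tx² + (f_v + f_ty)²] = √[394.7² + (210 + 383.4)²] = 712.7 N/mm.
Capacity per unit length: r_n/Ω = (1/2.0) × 0.6 × 480 × (0.707 × 6) = 610.8 N/mm.
712.7 > 610.8 → NOT adequate.

f_max ≈ 713 N/mm; NOT adequate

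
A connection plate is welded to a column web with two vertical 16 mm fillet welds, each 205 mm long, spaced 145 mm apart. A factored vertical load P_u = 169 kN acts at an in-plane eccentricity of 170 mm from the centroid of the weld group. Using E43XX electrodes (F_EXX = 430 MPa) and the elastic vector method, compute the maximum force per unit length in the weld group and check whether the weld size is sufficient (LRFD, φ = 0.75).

Total weld length L_w = 410 mm. Treat welds as unit-width lines.
Polar moment about centroid: J = 2[d³/12 + d(b/2)²] = 2[205³/12 + 205×72.5²] = 3591000 mm³.
Direct shear f_v = P/L_w = 169×10³ / 410 = 412.2 N/mm (vertical).
Torsion M = P·e = 169×10³ × 170 = 28730000 N·mm.
Critical point at (x, y) = (72.5, 102.5) from centroid. f_tx = M·y/J = 820.1 N/mm; f_ty = M·x/J = 580.1 N/mm.
Resultant f_max = √[f_tx² + (f_v + f_ty)²] = √[820.1² + (412.2 + 580.1)²] = 1287 N/mm.
Capacity per unit length: φr_n = 0.75 × 0.6 × 430 × (0.707 × 16) = 2189 N/mm.
1287 ≤ 2189 → adequate.

f_max ≈ 1290 N/mm; adequate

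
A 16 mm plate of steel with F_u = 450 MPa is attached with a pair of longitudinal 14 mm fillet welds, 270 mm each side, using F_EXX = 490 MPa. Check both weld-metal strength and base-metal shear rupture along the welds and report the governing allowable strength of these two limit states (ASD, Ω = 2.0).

R_n/Ω ≈ 786 kN (weld metal governs)

t_e = 0.707 × 14 = 9.898 mm; L = 540 mm.
Weld metal: R_n/Ω = (1/2.0) × 0.6 × 490 × 9.898 × 540 × 10⁻³ = 785.7 kN.
Base metal (shear rupture): R_n/Ω = (1/2.0) × 0.6 × 450 × 16 × 540 × 10⁻³ = 1166 kN.
Governing: weld metal.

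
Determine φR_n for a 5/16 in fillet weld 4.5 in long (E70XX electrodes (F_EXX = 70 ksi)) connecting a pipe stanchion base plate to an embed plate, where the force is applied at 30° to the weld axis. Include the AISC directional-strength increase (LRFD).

φR_n ≈ 36.9 kips

t_e = 0.707 × 0.3125 = 0.2209 in; A_we = 0.2209 × 4.5 = 0.9942 in².
Directional factor: 1.0 + 0.5 sin^1.5(30°) = 1.177.
F_nw = 0.6 × 70 × 1.177 = 49.42 ksi.
φR_n = 0.75 × 49.42 × 0.9942 = 36.85 kips.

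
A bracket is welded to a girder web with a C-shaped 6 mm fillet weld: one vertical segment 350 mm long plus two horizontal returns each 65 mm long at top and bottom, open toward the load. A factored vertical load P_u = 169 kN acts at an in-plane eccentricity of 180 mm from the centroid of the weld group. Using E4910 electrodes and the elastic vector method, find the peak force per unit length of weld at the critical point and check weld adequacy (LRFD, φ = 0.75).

f_max ≈ 899 N/mm; adequate

E49XX → F_EXX = 490 MPa.
Total weld length L_w = 480 mm. Treat welds as unit-width lines.
Centroid: x̄ = 2×65×32.5 / 480 = 8.802 mm from the vertical weld.
Polar moment about centroid: J = I_x + I_y = [350³/12 + 2×65×175²] + [350×8.802² + 2(65³/12 + 65×23.7²)] = 7700000 mm³.
Direct shear f_v = P/L_w = 169×10³ / 480 = 352.1 N/mm (vertical).
Torsion M = P·e = 169×10³ × 180 = 30420000 N·mm.
Critical point at (x, y) = (56.2, 175) from centroid. f_tx = M·y/J = 691.4 N/mm; f_ty = M·x/J = 222 N/mm.
Resultant f_max = √[f_tx² + (f_v + f_ty)²] = √[691.4² + (352.1 + 222)²] = 898.6 N/mm.
Capacity per unit length: φr_n = 0.75 × 0.6 × 490 × (0.707 × 6) = 935.4 N/mm.
898.6 ≤ 935.4 → adequate.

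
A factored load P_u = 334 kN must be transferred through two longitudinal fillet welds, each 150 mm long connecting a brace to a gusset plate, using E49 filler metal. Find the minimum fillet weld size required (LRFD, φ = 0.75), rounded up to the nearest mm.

w = 8 mm

E49XX → F_EXX = 490 MPa.
Total weld length L = 300 mm.
Required throat t_e = P_u / (φ × 0.6 F_EXX × L) = 334 / (0.75 × 0.6 × 490 × 300 × 10⁻³) = 5.049 mm.
Required leg w = t_e / 0.707 = 7.142 mm → use 8 mm.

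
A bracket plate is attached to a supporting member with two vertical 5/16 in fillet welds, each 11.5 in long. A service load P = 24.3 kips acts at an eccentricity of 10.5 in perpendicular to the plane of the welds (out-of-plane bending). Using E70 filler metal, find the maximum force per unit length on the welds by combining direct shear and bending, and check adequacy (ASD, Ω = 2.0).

f_max ≈ 5.88 kip/in; NOT adequate

E70XX → F_EXX = 70 ksi.
L_w = 2 × 11.5 = 23 in; section modulus (unit throat) S = 2 × L²/6 = 44.08 in².
Direct shear f_v = P/L_w = 24.3/23 = 1.057 kip/in.
Moment M = P × e = 24.3 × 10.5 = 255.15 kip·in; bending f_b = M/S = 5.788 kip/in.
f_max = √(f_v² + f_b²) = √(1.057² + 5.788²) = 5.884 kip/in.
r_n/Ω = (1/2.0) × 0.6 × 70 × (0.707 × 0.3125) = 4.64 kip/in → NOT adequate.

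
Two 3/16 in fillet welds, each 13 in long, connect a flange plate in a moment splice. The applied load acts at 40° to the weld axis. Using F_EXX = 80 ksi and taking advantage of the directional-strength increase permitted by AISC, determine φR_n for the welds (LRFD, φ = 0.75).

t_e = 0.707 × 0.1875 = 0.1326 in; A_we = 0.1326 × 26 = 3.447 in².
Directional factor: 1.0 + 0.5 sin^1.5(40°) = 1.258.
F_nw = 0.6 × 80 × 1.258 = 60.37 ksi.
φR_n = 0.75 × 60.37 × 3.447 = 156.1 kips.

φR_n ≈ 156 kips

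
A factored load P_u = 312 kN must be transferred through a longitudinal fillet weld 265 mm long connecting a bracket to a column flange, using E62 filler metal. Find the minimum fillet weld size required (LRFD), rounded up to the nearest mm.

w = 6 mm

E62XX → F_EXX = 620 MPa.
Total weld length L = 265 mm.
Required throat t_e = P_u / (φ × 0.6 F_EXX × L) = 312 / (0.75 × 0.6 × 620 × 265 × 10⁻³) = 4.22 mm.
Required leg w = t_e / 0.707 = 5.969 mm → use 6 mm.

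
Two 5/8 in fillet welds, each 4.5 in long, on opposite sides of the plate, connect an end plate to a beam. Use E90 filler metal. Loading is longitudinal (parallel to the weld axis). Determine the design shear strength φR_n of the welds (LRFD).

E90XX → F_EXX = 90 ksi.
Effective throat t_e = 0.707 × 0.625 = 0.4419 in.
Total length L = 9 in; A_we = 0.4419 × 9 = 3.977 in².
F_nw = 0.6 F_EXX = 0.6 × 90 = 54 ksi.
φR_n = 0.75 × 54 × 3.977 = 161.1 kip.

φR_n ≈ 161 kip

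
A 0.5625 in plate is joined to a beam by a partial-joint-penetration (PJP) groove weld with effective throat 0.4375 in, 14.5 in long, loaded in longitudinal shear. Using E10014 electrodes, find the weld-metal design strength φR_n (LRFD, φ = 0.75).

E100XX → F_EXX = 100 ksi.
Effective throat (given) t_e = 0.4375 in.
A_we = 0.4375 × 14.5 = 6.344 in².
F_nw = 0.6 F_EXX = 60 ksi.
φR_n = 0.75 × 60 × 6.344 = 285.5 kips.

φR_n ≈ 285 kips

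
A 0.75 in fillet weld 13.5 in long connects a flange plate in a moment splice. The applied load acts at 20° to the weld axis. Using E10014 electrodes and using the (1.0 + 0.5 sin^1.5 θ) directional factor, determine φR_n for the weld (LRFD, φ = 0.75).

E100XX → F_EXX = 100 ksi.
t_e = 0.707 × 0.75 = 0.5302 in; A_we = 0.5302 × 13.5 = 7.158 in².
Directional factor: 1.0 + 0.5 sin^1.5(20°) = 1.1.
F_nw = 0.6 × 100 × 1.1 = 66 ksi.
φR_n = 0.75 × 66 × 7.158 = 354.3 kip.

φR_n ≈ 354 kip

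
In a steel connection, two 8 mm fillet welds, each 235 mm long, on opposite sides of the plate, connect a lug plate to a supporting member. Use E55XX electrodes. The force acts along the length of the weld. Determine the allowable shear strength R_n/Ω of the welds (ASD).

R_n/Ω ≈ 439 kN

E55XX → F_EXX = 550 MPa.
Effective throat t_e = 0.707 × 8 = 5.656 mm.
Total length L = 470 mm; A_we = 5.656 × 470 = 2658 mm².
F_nw = 0.6 F_EXX = 0.6 × 550 = 330 MPa.
R_n = 330 × 2658 × 10⁻³ = 877.2 kN; R_n/Ω = 877.2/2.0 = 438.6 kN.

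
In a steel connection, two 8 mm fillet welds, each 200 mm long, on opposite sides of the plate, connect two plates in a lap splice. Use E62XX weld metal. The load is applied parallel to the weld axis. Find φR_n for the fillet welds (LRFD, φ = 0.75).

φR_n ≈ 631 kN

E62XX → F_EXX = 620 MPa.
Effective throat t_e = 0.707 × 8 = 5.656 mm.
Total length L = 400 mm; A_we = 5.656 × 400 = 2262 mm².
F_nw = 0.6 F_EXX = 0.6 × 620 = 372 MPa.
φR_n = 0.75 × 372 × 2262 × 10⁻³ = 631.2 kN.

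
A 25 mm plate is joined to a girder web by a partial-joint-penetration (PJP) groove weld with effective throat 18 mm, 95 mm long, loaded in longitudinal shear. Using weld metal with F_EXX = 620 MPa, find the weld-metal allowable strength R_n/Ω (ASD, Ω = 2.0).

Effective throat (given) t_e = 18 mm.
A_we = 18 × 95 = 1710 mm².
F_nw = 0.6 F_EXX = 372 MPa.
R_n/Ω = (372 × 1710) / 2.0 × 10⁻³ = 318.1 kN.

R_n/Ω ≈ 318 kN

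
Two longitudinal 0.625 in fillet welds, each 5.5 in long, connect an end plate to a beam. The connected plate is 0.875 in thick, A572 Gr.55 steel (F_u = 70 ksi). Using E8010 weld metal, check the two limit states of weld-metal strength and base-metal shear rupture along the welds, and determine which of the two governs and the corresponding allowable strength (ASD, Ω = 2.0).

E80XX → F_EXX = 80 ksi.
t_e = 0.707 × 0.625 = 0.4419 in; L = 11 in.
Weld metal: R_n/Ω = (1/2.0) × 0.6 × 80 × 0.4419 × 11 = 116.7 kip.
Base metal (shear rupture): R_n/Ω = (1/2.0) × 0.6 × 70 × 0.875 × 11 = 202.1 kip.
Governing: weld metal.

R_n/Ω ≈ 117 kip (weld metal governs)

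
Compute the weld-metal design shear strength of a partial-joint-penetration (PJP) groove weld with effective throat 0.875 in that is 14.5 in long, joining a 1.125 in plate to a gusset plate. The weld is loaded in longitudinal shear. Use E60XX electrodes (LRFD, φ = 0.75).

E60XX → F_EXX = 60 ksi.
Effective throat (given) t_e = 0.875 in.
A_we = 0.875 × 14.5 = 12.69 in².
F_nw = 0.6 F_EXX = 36 ksi.
φR_n = 0.75 × 36 × 12.69 = 342.6 kips.

φR_n ≈ 343 kips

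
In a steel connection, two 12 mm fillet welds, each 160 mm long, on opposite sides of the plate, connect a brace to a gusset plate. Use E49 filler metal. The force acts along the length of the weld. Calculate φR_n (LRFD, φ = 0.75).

E49XX → F_EXX = 490 MPa.
Effective throat t_e = 0.707 × 12 = 8.484 mm.
Total length L = 320 mm; A_we = 8.484 × 320 = 2715 mm².
F_nw = 0.6 F_EXX = 0.6 × 490 = 294 MPa.
φR_n = 0.75 × 294 × 2715 × 10⁻³ = 598.6 kN.

φR_n ≈ 599 kN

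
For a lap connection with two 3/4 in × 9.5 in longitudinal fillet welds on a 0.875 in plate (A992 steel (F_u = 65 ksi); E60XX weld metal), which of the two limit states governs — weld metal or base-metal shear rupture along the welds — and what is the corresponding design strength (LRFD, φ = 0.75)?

φR_n ≈ 272 kip (weld metal governs)

E60XX → F_EXX = 60 ksi.
t_e = 0.707 × 0.75 = 0.5302 in; L = 19 in.
Weld metal: φR_n = 0.75 × 0.6 × 60 × 0.5302 × 19 = 272 kip.
Base metal (shear rupture): φR_n = 0.75 × 0.6 × 65 × 0.875 × 19 = 486.3 kip.
Governing: weld metal.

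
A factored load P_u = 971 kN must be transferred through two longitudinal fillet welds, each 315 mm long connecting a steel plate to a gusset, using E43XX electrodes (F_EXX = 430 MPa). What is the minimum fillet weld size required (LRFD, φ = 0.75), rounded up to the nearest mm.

Total weld length L = 630 mm.
Required throat t_e = P_u / (φ × 0.6 F_EXX × L) = 971 / (0.75 × 0.6 × 430 × 630 × 10⁻³) = 7.965 mm.
Required leg w = t_e / 0.707 = 11.27 mm → use 12 mm.

w = 12 mm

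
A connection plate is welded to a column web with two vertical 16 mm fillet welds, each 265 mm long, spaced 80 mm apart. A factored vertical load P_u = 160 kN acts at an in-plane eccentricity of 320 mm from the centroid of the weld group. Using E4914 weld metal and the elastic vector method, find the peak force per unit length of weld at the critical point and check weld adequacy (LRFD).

f_max ≈ 1900 N/mm; adequate

E49XX → F_EXX = 490 MPa.
Total weld length L_w = 530 mm. Treat welds as unit-width lines.
Polar moment about centroid: J = 2[d³/12 + d(b/2)²] = 2[265³/12 + 265×40²] = 3950000 mm³.
Direct shear f_v = P/L_w = 160×10³ / 530 = 301.9 N/mm (vertical).
Torsion M = P·e = 160×10³ × 320 = 51200000 N·mm.
Critical point at (x, y) = (40, 132.5) from centroid. f_tx = M·y/J = 1718 N/mm; f_ty = M·x/J = 518.5 N/mm.
Resultant f_max = √[f_tx² + (f_v + f_ty)²] = √[1718² + (301.9 + 518.5)²] = 1904 N/mm.
Capacity per unit length: φr_n = 0.75 × 0.6 × 490 × (0.707 × 16) = 2494 N/mm.
1904 ≤ 2494 → adequate.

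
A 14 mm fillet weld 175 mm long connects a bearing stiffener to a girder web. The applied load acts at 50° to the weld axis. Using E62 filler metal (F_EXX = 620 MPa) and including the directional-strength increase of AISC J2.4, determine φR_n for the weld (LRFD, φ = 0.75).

t_e = 0.707 × 14 = 9.898 mm; A_we = 9.898 × 175 = 1732 mm².
Directional factor: 1.0 + 0.5 sin^1.5(50°) = 1.335.
F_nw = 0.6 × 620 × 1.335 = 496.7 MPa.
φR_n = 0.75 × 496.7 × 1732 × 10⁻³ = 645.3 kN.

φR_n ≈ 645 kN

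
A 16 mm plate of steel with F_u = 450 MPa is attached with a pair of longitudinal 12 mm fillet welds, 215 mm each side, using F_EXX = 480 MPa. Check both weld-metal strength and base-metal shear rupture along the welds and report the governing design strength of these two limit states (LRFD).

t_e = 0.707 × 12 = 8.484 mm; L = 430 mm.
Weld metal: φR_n = 0.75 × 0.6 × 480 × 8.484 × 430 × 10⁻³ = 788 kN.
Base metal (shear rupture): φR_n = 0.75 × 0.6 × 450 × 16 × 430 × 10⁻³ = 1393 kN.
Governing: weld metal.

φR_n ≈ 788 kN (weld metal governs)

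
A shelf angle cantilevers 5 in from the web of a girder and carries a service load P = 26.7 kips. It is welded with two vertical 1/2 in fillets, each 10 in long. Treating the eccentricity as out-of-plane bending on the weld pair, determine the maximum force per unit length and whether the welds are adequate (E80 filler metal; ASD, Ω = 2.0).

E80XX → F_EXX = 80 ksi.
L_w = 2 × 10 = 20 in; section modulus (unit throat) S = 2 × L²/6 = 33.33 in².
Direct shear f_v = P/L_w = 26.7/20 = 1.335 kip/in.
Moment M = P × e = 26.7 × 5 = 133.5 kip·in; bending f_b = M/S = 4.005 kip/in.
f_max = √(f_v² + f_b²) = √(1.335² + 4.005²) = 4.222 kip/in.
r_n/Ω = (1/2.0) × 0.6 × 80 × (0.707 × 0.5) = 8.484 kip/in → adequate.

f_max ≈ 4.22 kip/in; adequate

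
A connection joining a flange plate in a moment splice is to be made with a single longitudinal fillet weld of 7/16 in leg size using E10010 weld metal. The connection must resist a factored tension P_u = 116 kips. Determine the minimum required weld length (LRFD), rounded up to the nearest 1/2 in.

L = 8.5 in

E100XX → F_EXX = 100 ksi.
Throat t_e = 0.707 × 0.4375 = 0.3093 in.
φr_n = 0.75 × 0.6 × 100 × 0.3093 = 13.92 kips/in.
L_req = P_u / φr_n = 116 / 13.92 = 8.334 in total.
Round up → use L = 8.5 in.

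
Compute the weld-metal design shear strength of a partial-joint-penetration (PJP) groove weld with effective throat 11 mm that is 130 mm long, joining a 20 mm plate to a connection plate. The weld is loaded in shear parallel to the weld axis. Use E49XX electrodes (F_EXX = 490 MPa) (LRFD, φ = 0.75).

Effective throat (given) t_e = 11 mm.
A_we = 11 × 130 = 1430 mm².
F_nw = 0.6 F_EXX = 294 MPa.
φR_n = 0.75 × 294 × 1430 × 10⁻³ = 315.3 kN.

φR_n ≈ 315 kN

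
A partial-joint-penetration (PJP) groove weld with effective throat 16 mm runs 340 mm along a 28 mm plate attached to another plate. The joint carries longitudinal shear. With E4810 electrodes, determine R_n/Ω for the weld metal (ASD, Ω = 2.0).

R_n/Ω ≈ 783 kN

E48XX → F_EXX = 480 MPa.
Effective throat (given) t_e = 16 mm.
A_we = 16 × 340 = 5440 mm².
F_nw = 0.6 F_EXX = 288 MPa.
R_n/Ω = (288 × 5440) / 2.0 × 10⁻³ = 783.4 kN.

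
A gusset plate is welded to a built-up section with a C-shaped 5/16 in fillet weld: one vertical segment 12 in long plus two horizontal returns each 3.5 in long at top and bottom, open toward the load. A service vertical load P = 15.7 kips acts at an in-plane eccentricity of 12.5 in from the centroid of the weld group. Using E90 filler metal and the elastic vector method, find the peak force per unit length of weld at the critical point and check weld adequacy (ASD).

f_max ≈ 3.56 kip/in; adequate

E90XX → F_EXX = 90 ksi.
Total weld length L_w = 19 in. Treat welds as unit-width lines.
Centroid: x̄ = 2×3.5×1.75 / 19 = 0.6447 in from the vertical weld.
Polar moment about centroid: J = I_x + I_y = [12³/12 + 2×3.5×6²] + [12×0.6447² + 2(3.5³/12 + 3.5×1.105²)] = 416.7 in³.
Direct shear f_v = P/L_w = 15.7 / 19 = 0.8263 kip/in (vertical).
Torsion M = P·e = 15.7 × 12.5 = 196.25 kip·in.
Critical point at (x, y) = (2.855, 6) from centroid. f_tx = M·y/J = 2.826 kip/in; f_ty = M·x/J = 1.345 kip/in.
Resultant f_max = √[f_tx² + (f_v + f_ty)²] = √[2.826² + (0.8263 + 1.345)²] = 3.564 kip/in.
Capacity per unit length: r_n/Ω = (1/2.0) × 0.6 × 90 × (0.707 × 0.3125) = 5.965 kip/in.
3.564 ≤ 5.965 → adequate.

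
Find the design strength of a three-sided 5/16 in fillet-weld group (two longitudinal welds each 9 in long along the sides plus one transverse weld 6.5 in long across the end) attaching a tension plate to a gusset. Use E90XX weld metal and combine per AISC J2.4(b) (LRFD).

E90XX → F_EXX = 90 ksi.
t_e = 0.707 × 0.3125 = 0.2209 in.
R_nwl = 0.6 × 90 × 0.2209 × 18 = 214.8 kips (longitudinal, 2 welds).
R_nwt = 0.6 × 90 × 0.2209 × 6.5 = 77.55 kips (transverse, base value).
(i) R_nwl + R_nwt = 292.3 kips; (ii) 0.85 R_nwl + 1.5 R_nwt = 298.9 kips.
R_n = max = 298.9 kips [governs: (ii)]; φR_n = 224.1 kips.

φR_n ≈ 224 kips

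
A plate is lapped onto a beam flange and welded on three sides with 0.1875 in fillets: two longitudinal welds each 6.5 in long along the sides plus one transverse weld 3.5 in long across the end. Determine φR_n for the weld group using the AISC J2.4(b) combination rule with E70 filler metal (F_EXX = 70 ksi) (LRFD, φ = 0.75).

φR_n ≈ 68.9 kip

t_e = 0.707 × 0.1875 = 0.1326 in.
R_nwl = 0.6 × 70 × 0.1326 × 13 = 72.38 kip (longitudinal, 2 welds).
R_nwt = 0.6 × 70 × 0.1326 × 3.5 = 19.49 kip (transverse, base value).
(i) R_nwl + R_nwt = 91.87 kip; (ii) 0.85 R_nwl + 1.5 R_nwt = 90.75 kip.
R_n = max = 91.87 kip [governs: (i)]; φR_n = 68.9 kip.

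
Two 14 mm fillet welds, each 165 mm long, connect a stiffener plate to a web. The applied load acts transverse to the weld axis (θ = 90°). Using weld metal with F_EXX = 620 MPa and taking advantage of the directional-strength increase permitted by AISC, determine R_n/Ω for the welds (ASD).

R_n/Ω ≈ 911 kN

t_e = 0.707 × 14 = 9.898 mm; A_we = 9.898 × 330 = 3266 mm².
Directional factor: 1.0 + 0.5 sin^1.5(90°) = 1.5.
F_nw = 0.6 × 620 × 1.5 = 558 MPa.
R_n/Ω = (558 × 3266) / 2.0 × 10⁻³ = 911.3 kN.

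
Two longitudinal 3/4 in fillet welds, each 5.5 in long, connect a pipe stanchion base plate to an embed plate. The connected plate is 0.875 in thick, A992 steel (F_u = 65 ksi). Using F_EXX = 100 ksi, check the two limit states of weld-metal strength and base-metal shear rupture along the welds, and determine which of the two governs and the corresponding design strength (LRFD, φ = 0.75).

t_e = 0.707 × 0.75 = 0.5302 in; L = 11 in.
Weld metal: φR_n = 0.75 × 0.6 × 100 × 0.5302 × 11 = 262.5 kips.
Base metal (shear rupture): φR_n = 0.75 × 0.6 × 65 × 0.875 × 11 = 281.5 kips.
Governing: weld metal.

φR_n ≈ 262 kips (weld metal governs)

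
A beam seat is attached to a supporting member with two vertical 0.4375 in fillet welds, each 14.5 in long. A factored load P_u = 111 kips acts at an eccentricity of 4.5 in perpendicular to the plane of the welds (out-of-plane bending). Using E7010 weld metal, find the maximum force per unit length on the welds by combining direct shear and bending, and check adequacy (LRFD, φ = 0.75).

E70XX → F_EXX = 70 ksi.
L_w = 2 × 14.5 = 29 in; section modulus (unit throat) S = 2 × L²/6 = 70.08 in².
Direct shear f_v = P/L_w = 111/29 = 3.828 kip/in.
Moment M = P × e = 111 × 4.5 = 499.5 kip·in; bending f_b = M/S = 7.127 kip/in.
f_max = √(f_v² + f_b²) = √(3.828² + 7.127²) = 8.09 kip/in.
φr_n = 0.75 × 0.6 × 70 × (0.707 × 0.4375) = 9.743 kip/in → adequate.

f_max ≈ 8.09 kip/in; adequate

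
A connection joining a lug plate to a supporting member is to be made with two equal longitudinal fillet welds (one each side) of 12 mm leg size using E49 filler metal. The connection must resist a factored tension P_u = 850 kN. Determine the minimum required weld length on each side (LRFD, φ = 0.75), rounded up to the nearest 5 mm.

L = 230 mm on each side

E49XX → F_EXX = 490 MPa.
Throat t_e = 0.707 × 12 = 8.484 mm.
φr_n = 0.75 × 0.6 × 490 × 8.484 × 10⁻³ = 1.871 kN/mm.
L_req = P_u / φr_n = 850 / 1.871 = 454.4 mm total.
Per side: 454.4 / 2 = 227.2 mm.
Round up → use L = 230 mm on each side.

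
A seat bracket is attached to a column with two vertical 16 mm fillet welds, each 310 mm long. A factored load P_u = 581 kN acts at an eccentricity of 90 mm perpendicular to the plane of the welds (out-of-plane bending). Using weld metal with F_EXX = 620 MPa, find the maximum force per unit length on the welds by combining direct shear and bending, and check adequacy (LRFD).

f_max ≈ 1880 N/mm; adequate

L_w = 2 × 310 = 620 mm; section modulus (unit throat) S = 2 × L²/6 = 32030 mm².
Direct shear f_v = P/L_w = 581×10³/620 = 937.1 N/mm.
Moment M = P × e = 581×10³ × 90 = 52290000 N·mm; bending f_b = M/S = 1632 N/mm.
f_max = √(f_v² + f_b²) = √(937.1² + 1632²) = 1882 N/mm.
φr_n = 0.75 × 0.6 × 620 × (0.707 × 16) = 3156 N/mm → adequate.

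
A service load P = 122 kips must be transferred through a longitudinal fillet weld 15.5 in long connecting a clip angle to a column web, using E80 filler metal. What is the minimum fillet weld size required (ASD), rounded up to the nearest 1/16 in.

w = 1/2 in

E80XX → F_EXX = 80 ksi.
Total weld length L = 15.5 in.
Required throat t_e = P × Ω / (0.6 F_EXX × L) = 122 × 2.0 / (0.6 × 80 × 15.5) = 0.328 in.
Required leg w = t_e / 0.707 = 0.4639 in → use 1/2 in.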